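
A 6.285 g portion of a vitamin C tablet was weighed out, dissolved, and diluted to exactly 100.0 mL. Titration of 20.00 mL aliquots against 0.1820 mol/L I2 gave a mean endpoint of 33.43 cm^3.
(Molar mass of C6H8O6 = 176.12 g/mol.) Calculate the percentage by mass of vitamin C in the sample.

85.25 %

C6H8O6 + I2 → C6H6O6 + 2 HI
n(I2) per titration = 0.03343 × 0.1820 = 6.084 × 10^-3 mol
n(C6H8O6) in each aliquot = 6.084 × 10^-3 mol (1:1 ratio)
n(C6H8O6) in the whole flask = 6.084 × 10^-3 × 100.0/20.00 = 0.03042 mol
mass of C6H8O6 = 0.03042 × 176.12 = 5.358 g
% C6H8O6 = 5.358 / 6.285 × 100 = 85.25 %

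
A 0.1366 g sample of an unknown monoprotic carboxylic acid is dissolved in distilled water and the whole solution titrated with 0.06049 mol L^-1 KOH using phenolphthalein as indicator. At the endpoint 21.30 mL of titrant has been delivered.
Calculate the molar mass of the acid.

106.0 g/mol

n(KOH) = 0.02130 L × 0.06049 mol/L = 1.288 × 10^-3 mol
n(HA) = 1.288 × 10^-3 mol (1:1 ratio)
M = m / n = 0.1366 g / 1.288 × 10^-3 mol = 106.0 g/mol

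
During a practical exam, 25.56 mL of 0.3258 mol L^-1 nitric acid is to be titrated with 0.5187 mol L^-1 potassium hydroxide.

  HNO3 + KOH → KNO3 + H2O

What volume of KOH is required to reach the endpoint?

n(HNO3) = 0.02556 L × 0.3258 mol/L = 8.327 × 10^-3 mol
n(KOH) = 8.327 × 10^-3 mol (1:1 stoichiometry)
V(KOH) = 8.327 × 10^-3 mol / 0.5187 mol/L = 0.01605 L = 16.05 mL

16.05 mL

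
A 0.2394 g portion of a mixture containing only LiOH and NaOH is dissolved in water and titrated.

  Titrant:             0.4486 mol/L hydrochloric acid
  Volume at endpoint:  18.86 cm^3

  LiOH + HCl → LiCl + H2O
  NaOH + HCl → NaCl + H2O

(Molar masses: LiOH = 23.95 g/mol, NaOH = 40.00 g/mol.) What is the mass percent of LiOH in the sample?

n(HCl) = 0.01886 × 0.4486 = 8.461 × 10^-3 mol
Let x = n(LiOH), y = n(NaOH).
Titrant: 1x + 1y = 8.461 × 10^-3;  mass: 23.95x + 40.00y = 0.2394
Solving, x = 6.170 × 10^-3 mol, y = 2.291 × 10^-3 mol
mass of LiOH = 6.170 × 10^-3 × 23.95 = 0.1478 g
% LiOH = 0.1478 / 0.2394 × 100 = 61.72 %

61.72 %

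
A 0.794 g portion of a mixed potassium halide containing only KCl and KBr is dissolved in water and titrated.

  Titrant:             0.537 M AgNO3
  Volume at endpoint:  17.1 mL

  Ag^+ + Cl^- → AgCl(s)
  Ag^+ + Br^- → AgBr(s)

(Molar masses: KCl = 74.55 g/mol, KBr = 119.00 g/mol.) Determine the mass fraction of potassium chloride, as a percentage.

n(AgNO3) = 0.0171 × 0.537 = 9.18 × 10^-3 mol
Let x = n(KCl), y = n(KBr).
Titrant: 1x + 1y = 9.18 × 10^-3;  mass: 74.55x + 119.00y = 0.794
Solving, x = 6.72 × 10^-3 mol, y = 2.46 × 10^-3 mol
mass of KCl = 6.72 × 10^-3 × 74.55 = 0.501 g
% KCl = 0.501 / 0.794 × 100 = 63.1 %

63.1 %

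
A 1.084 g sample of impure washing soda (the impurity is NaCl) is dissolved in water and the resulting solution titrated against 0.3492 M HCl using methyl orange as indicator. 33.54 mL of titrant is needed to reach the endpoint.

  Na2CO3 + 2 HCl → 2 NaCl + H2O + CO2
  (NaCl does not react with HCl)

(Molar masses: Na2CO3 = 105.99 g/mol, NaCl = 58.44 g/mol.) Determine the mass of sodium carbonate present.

0.6207 g

n(HCl) = 0.03354 × 0.3492 = 0.01171 mol
Let x = n(Na2CO3), y = n(NaCl).
Titrant: 2x = 0.01171;  mass: 105.99x + 58.44y = 1.084
Solving, x = 5.856 × 10^-3 mol, y = 7.928 × 10^-3 mol
mass of Na2CO3 = 5.856 × 10^-3 × 105.99 = 0.6207 g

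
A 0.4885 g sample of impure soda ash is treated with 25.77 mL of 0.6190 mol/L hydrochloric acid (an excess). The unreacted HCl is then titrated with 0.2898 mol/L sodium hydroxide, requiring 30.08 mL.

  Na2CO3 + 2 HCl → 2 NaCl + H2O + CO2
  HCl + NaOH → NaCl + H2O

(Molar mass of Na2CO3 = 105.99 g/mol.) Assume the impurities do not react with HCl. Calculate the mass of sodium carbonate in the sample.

n(HCl) added = 0.02577 × 0.6190 = 0.01595 mol
n(NaOH) used in back-titration = 0.03008 × 0.2898 = 8.717 × 10^-3 mol
n(HCl) left over = 8.717 × 10^-3 mol (1:1 ratio)
n(HCl) consumed by analyte = 0.01595 − 8.717 × 10^-3 = 7.234 × 10^-3 mol
From the 1:2 ratio, n(Na2CO3) = 1/2 × 7.234 × 10^-3 = 3.617 × 10^-3 mol
mass of Na2CO3 = 3.617 × 10^-3 × 105.99 = 0.3834 g

0.3834 g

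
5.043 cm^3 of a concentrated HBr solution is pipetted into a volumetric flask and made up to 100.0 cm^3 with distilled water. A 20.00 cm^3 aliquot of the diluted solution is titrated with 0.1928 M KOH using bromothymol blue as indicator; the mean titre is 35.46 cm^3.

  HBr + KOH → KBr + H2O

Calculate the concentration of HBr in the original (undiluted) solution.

n(KOH) = 0.03546 × 0.1928 = 6.837 × 10^-3 mol
n(HBr) in the aliquot = 6.837 × 10^-3 mol (1:1 ratio)
[HBr]_dilute = 6.837 × 10^-3 / 0.02000 = 0.3418 mol/L
Dilution factor = 100.0 / 5.043 = 19.83
[HBr]_stock = 0.3418 × 19.83 = 6.778 mol/L

6.778 M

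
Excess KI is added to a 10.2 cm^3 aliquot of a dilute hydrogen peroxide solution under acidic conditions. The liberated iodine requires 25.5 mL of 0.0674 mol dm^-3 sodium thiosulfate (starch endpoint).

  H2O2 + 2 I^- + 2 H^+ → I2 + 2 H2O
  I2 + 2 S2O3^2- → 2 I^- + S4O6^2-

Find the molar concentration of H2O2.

0.0843 mol/L

n(S2O3^2-) = 0.0255 × 0.0674 = 1.72 × 10^-3 mol
n(I2) = n(S2O3^2-)/2 = 8.59 × 10^-4 mol
n(H2O2) in the aliquot = 8.59 × 10^-4 mol (1:1 ratio)
[H2O2] = 8.59 × 10^-4 / 0.0102 = 0.0843 mol/L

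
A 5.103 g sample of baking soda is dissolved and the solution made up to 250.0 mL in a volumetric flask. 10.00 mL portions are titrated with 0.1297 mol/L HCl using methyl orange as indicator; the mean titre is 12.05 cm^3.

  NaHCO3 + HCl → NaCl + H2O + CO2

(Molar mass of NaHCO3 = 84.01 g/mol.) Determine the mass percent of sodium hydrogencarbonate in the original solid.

64.32 %

n(HCl) per titration = 0.01205 × 0.1297 = 1.563 × 10^-3 mol
n(NaHCO3) in each aliquot = 1.563 × 10^-3 mol (1:1 ratio)
n(NaHCO3) in the whole flask = 1.563 × 10^-3 × 250.0/10.00 = 0.03907 mol
mass of NaHCO3 = 0.03907 × 84.01 = 3.282 g
% NaHCO3 = 3.282 / 5.103 × 100 = 64.32 %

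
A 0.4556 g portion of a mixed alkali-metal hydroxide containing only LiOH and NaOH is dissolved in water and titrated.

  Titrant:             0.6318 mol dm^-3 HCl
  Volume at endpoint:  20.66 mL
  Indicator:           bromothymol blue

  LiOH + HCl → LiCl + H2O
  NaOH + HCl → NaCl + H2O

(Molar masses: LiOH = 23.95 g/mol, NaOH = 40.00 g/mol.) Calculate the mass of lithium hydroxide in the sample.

n(HCl) = 0.02066 × 0.6318 = 0.01305 mol
Let x = n(LiOH), y = n(NaOH).
Titrant: 1x + 1y = 0.01305;  mass: 23.95x + 40.00y = 0.4556
Solving, x = 4.145 × 10^-3 mol, y = 8.908 × 10^-3 mol
mass of LiOH = 4.145 × 10^-3 × 23.95 = 0.09926 g

0.09926 g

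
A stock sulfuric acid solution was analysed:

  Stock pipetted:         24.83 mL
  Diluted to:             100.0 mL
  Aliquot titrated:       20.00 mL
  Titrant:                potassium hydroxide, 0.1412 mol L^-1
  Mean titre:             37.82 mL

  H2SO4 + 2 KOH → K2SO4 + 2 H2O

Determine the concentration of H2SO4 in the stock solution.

n(KOH) = 0.03782 × 0.1412 = 5.340 × 10^-3 mol
From the 1:2 ratio, n(H2SO4) in the aliquot = 1/2 × 5.340 × 10^-3 = 2.670 × 10^-3 mol
[H2SO4]_dilute = 2.670 × 10^-3 / 0.02000 = 0.1335 mol/L
Dilution factor = 100.0 / 24.83 = 4.027
[H2SO4]_stock = 0.1335 × 4.027 = 0.5377 mol/L

0.5377 mol/L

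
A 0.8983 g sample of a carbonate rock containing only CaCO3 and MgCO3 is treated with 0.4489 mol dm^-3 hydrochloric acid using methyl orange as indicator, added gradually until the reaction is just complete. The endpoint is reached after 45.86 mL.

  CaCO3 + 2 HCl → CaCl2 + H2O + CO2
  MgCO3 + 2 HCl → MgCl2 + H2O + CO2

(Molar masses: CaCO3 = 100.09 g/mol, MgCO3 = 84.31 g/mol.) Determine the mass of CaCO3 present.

0.1933 g

n(HCl) = 0.04586 × 0.4489 = 0.02059 mol
Let x = n(CaCO3), y = n(MgCO3).
Titrant: 2x + 2y = 0.02059;  mass: 100.09x + 84.31y = 0.8983
Solving, x = 1.931 × 10^-3 mol, y = 8.362 × 10^-3 mol
mass of CaCO3 = 1.931 × 10^-3 × 100.09 = 0.1933 g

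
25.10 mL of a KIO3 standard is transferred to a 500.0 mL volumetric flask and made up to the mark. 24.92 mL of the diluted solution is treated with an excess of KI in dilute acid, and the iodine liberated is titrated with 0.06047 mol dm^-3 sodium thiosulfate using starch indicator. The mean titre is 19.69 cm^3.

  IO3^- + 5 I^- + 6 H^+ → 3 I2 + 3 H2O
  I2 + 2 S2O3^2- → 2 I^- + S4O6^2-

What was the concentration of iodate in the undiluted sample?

0.1586 mol/L

n(S2O3^2-) = 0.01969 × 0.06047 = 1.191 × 10^-3 mol
n(I2) = n(S2O3^2-)/2 = 5.953 × 10^-4 mol
From the 1:3 ratio, n(IO3^-) in the aliquot = 1/3 × 5.953 × 10^-4 = 1.984 × 10^-4 mol
[IO3^-]_dilute = 1.984 × 10^-4 / 0.02492 = 0.007963 mol/L
[IO3^-]_original = 0.007963 × 500.0/25.10 = 0.1586 mol/L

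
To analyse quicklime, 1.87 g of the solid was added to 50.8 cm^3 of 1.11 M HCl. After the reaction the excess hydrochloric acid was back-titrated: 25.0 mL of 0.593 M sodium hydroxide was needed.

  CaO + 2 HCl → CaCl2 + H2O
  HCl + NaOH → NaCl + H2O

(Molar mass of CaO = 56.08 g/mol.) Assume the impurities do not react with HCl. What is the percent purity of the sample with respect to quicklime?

62.3 %

n(HCl) added = 0.0508 × 1.11 = 0.0564 mol
n(NaOH) used in back-titration = 0.0250 × 0.593 = 0.0148 mol
n(HCl) left over = 0.0148 mol (1:1 ratio)
n(HCl) consumed by analyte = 0.0564 − 0.0148 = 0.0416 mol
From the 1:2 ratio, n(CaO) = 1/2 × 0.0416 = 0.0208 mol
mass of CaO = 0.0208 × 56.08 = 1.17 g
% CaO = 1.17 / 1.87 × 100 = 62.3 %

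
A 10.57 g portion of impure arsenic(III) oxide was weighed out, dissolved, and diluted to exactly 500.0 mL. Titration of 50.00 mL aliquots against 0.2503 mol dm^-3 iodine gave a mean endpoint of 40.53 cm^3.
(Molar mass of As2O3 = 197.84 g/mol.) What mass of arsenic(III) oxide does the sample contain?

10.04 g

As2O3 + 2 I2 + 2 H2O → As2O5 + 4 HI
n(I2) per titration = 0.04053 × 0.2503 = 0.01014 mol
From the 1:2 ratio, n(As2O3) in each aliquot = 1/2 × 0.01014 = 5.072 × 10^-3 mol
n(As2O3) in the whole flask = 5.072 × 10^-3 × 500.0/50.00 = 0.05072 mol
mass of As2O3 = 0.05072 × 197.84 = 10.04 g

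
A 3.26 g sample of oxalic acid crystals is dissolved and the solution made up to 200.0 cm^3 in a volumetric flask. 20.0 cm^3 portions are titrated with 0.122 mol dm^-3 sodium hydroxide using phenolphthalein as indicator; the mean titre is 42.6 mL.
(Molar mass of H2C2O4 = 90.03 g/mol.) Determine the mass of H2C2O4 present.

2.34 g

H2C2O4 + 2 NaOH → Na2C2O4 + 2 H2O
n(NaOH) per titration = 0.0426 × 0.122 = 5.20 × 10^-3 mol
From the 1:2 ratio, n(H2C2O4) in each aliquot = 1/2 × 5.20 × 10^-3 = 2.60 × 10^-3 mol
n(H2C2O4) in the whole flask = 2.60 × 10^-3 × 200.0/20.0 = 0.0260 mol
mass of H2C2O4 = 0.0260 × 90.03 = 2.34 g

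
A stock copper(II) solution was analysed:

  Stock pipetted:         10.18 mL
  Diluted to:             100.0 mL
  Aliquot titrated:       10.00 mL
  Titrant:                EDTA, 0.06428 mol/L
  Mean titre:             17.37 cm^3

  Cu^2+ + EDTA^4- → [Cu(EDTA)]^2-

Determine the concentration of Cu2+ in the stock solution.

n(EDTA) = 0.01737 × 0.06428 = 1.117 × 10^-3 mol
n(Cu2+) in the aliquot = 1.117 × 10^-3 mol (1:1 ratio)
[Cu2+]_dilute = 1.117 × 10^-3 / 0.01000 = 0.1117 mol/L
Dilution factor = 100.0 / 10.18 = 9.823
[Cu2+]_stock = 0.1117 × 9.823 = 1.097 mol/L

1.097 mol/L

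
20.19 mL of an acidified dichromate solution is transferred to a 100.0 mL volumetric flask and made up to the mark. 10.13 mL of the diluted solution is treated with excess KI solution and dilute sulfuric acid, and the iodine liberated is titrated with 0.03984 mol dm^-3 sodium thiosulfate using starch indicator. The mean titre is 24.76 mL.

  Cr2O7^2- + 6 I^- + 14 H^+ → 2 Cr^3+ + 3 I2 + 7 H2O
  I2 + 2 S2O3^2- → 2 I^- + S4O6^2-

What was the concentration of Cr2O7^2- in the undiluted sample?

0.08038 mol/L

n(S2O3^2-) = 0.02476 × 0.03984 = 9.864 × 10^-4 mol
n(I2) = n(S2O3^2-)/2 = 4.932 × 10^-4 mol
From the 1:3 ratio, n(Cr2O7^2-) in the aliquot = 1/3 × 4.932 × 10^-4 = 1.644 × 10^-4 mol
[Cr2O7^2-]_dilute = 1.644 × 10^-4 / 0.01013 = 0.01623 mol/L
[Cr2O7^2-]_original = 0.01623 × 100.0/20.19 = 0.08038 mol/L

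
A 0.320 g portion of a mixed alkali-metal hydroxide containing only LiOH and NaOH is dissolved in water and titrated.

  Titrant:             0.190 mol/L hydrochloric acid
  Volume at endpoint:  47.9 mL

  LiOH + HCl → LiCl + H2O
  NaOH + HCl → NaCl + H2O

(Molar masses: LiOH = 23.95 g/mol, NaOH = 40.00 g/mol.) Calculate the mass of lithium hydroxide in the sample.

0.0657 g

n(HCl) = 0.0479 × 0.190 = 9.10 × 10^-3 mol
Let x = n(LiOH), y = n(NaOH).
Titrant: 1x + 1y = 9.10 × 10^-3;  mass: 23.95x + 40.00y = 0.320
Solving, x = 2.74 × 10^-3 mol, y = 6.36 × 10^-3 mol
mass of LiOH = 2.74 × 10^-3 × 23.95 = 0.0657 g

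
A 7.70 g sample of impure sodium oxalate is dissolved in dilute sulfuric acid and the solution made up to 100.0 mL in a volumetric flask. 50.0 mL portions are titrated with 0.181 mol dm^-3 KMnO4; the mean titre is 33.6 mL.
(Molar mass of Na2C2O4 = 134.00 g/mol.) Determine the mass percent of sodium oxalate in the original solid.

52.9 %

2 MnO4^- + 5 C2O4^2- + 16 H^+ → 2 Mn^2+ + 10 CO2 + 8 H2O
n(KMnO4) per titration = 0.0336 × 0.181 = 6.08 × 10^-3 mol
From the 5:2 ratio, n(Na2C2O4) in each aliquot = 5/2 × 6.08 × 10^-3 = 0.0152 mol
n(Na2C2O4) in the whole flask = 0.0152 × 100.0/50.0 = 0.0304 mol
mass of Na2C2O4 = 0.0304 × 134.00 = 4.07 g
% Na2C2O4 = 4.07 / 7.70 × 100 = 52.9 %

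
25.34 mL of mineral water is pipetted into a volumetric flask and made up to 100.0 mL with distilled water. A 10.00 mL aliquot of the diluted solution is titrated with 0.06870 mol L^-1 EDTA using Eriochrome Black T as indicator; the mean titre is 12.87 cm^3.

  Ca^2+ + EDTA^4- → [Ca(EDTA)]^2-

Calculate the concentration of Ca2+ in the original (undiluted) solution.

0.3489 mol/L

n(EDTA) = 0.01287 × 0.06870 = 8.842 × 10^-4 mol
n(Ca2+) in the aliquot = 8.842 × 10^-4 mol (1:1 ratio)
[Ca2+]_dilute = 8.842 × 10^-4 / 0.01000 = 0.08842 mol/L
Dilution factor = 100.0 / 25.34 = 3.946
[Ca2+]_stock = 0.08842 × 3.946 = 0.3489 mol/L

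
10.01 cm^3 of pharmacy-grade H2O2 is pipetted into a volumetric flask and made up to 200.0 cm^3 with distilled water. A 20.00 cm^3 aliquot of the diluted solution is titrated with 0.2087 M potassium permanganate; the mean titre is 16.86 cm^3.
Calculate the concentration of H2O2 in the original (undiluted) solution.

2 MnO4^- + 5 H2O2 + 6 H^+ → 2 Mn^2+ + 5 O2 + 8 H2O
n(KMnO4) = 0.01686 × 0.2087 = 3.519 × 10^-3 mol
From the 5:2 ratio, n(H2O2) in the aliquot = 5/2 × 3.519 × 10^-3 = 8.797 × 10^-3 mol
[H2O2]_dilute = 8.797 × 10^-3 / 0.02000 = 0.4398 mol/L
Dilution factor = 200.0 / 10.01 = 19.98
[H2O2]_stock = 0.4398 × 19.98 = 8.788 mol/L

8.788 M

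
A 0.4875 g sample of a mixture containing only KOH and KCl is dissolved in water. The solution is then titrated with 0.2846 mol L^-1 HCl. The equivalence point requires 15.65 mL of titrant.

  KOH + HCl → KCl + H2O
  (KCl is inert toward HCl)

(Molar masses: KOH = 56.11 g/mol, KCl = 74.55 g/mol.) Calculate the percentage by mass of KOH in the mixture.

n(HCl) = 0.01565 × 0.2846 = 4.454 × 10^-3 mol
Let x = n(KOH), y = n(KCl).
Titrant: 1x = 4.454 × 10^-3;  mass: 56.11x + 74.55y = 0.4875
Solving, x = 4.454 × 10^-3 mol, y = 3.187 × 10^-3 mol
mass of KOH = 4.454 × 10^-3 × 56.11 = 0.2499 g
% KOH = 0.2499 / 0.4875 × 100 = 51.26 %

51.26 %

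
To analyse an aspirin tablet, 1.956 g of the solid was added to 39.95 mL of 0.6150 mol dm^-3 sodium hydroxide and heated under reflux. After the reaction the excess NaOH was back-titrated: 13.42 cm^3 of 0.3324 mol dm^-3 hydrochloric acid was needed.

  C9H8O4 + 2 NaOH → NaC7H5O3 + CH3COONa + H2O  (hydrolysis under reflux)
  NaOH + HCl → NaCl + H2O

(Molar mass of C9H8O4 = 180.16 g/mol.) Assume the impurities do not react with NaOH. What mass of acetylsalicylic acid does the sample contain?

1.811 g

n(NaOH) added = 0.03995 × 0.6150 = 0.02457 mol
n(HCl) used in back-titration = 0.01342 × 0.3324 = 4.461 × 10^-3 mol
n(NaOH) left over = 4.461 × 10^-3 mol (1:1 ratio)
n(NaOH) consumed by analyte = 0.02457 − 4.461 × 10^-3 = 0.02011 mol
From the 1:2 ratio, n(C9H8O4) = 1/2 × 0.02011 = 0.01005 mol
mass of C9H8O4 = 0.01005 × 180.16 = 1.811 g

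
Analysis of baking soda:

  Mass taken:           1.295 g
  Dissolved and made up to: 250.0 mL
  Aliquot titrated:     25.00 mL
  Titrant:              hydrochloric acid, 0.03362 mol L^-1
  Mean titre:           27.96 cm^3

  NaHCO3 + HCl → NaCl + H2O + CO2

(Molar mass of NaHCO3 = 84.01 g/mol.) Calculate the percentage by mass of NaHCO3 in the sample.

60.98 %

n(HCl) per titration = 0.02796 × 0.03362 = 9.400 × 10^-4 mol
n(NaHCO3) in each aliquot = 9.400 × 10^-4 mol (1:1 ratio)
n(NaHCO3) in the whole flask = 9.400 × 10^-4 × 250.0/25.00 = 9.400 × 10^-3 mol
mass of NaHCO3 = 9.400 × 10^-3 × 84.01 = 0.7897 g
% NaHCO3 = 0.7897 / 1.295 × 100 = 60.98 %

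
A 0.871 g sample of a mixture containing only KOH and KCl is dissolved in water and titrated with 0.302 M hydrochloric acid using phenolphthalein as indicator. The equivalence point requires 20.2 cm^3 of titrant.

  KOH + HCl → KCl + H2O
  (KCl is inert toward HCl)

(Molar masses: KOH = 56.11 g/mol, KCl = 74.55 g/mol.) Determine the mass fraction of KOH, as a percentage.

n(HCl) = 0.0202 × 0.302 = 6.10 × 10^-3 mol
Let x = n(KOH), y = n(KCl).
Titrant: 1x = 6.10 × 10^-3;  mass: 56.11x + 74.55y = 0.871
Solving, x = 6.10 × 10^-3 mol, y = 7.09 × 10^-3 mol
mass of KOH = 6.10 × 10^-3 × 56.11 = 0.342 g
% KOH = 0.342 / 0.871 × 100 = 39.3 %

39.3 %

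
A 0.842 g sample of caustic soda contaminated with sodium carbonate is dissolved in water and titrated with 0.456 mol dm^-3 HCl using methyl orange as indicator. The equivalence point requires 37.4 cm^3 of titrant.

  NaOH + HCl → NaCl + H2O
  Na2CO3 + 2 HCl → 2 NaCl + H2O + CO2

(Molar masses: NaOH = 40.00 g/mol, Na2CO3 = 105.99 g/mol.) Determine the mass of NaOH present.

n(HCl) = 0.0374 × 0.456 = 0.0171 mol
Let x = n(NaOH), y = n(Na2CO3).
Titrant: 1x + 2y = 0.0171;  mass: 40.00x + 105.99y = 0.842
Solving, x = 4.76 × 10^-3 mol, y = 6.15 × 10^-3 mol
mass of NaOH = 4.76 × 10^-3 × 40.00 = 0.190 g

0.190 g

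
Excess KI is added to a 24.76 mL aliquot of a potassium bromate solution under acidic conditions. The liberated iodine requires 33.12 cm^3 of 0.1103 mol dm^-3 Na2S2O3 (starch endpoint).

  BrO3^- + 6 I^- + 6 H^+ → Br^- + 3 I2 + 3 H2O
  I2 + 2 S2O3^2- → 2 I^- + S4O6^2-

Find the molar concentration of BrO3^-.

n(S2O3^2-) = 0.03312 × 0.1103 = 3.653 × 10^-3 mol
n(I2) = n(S2O3^2-)/2 = 1.827 × 10^-3 mol
From the 1:3 ratio, n(BrO3^-) in the aliquot = 1/3 × 1.827 × 10^-3 = 6.089 × 10^-4 mol
[BrO3^-] = 6.089 × 10^-4 / 0.02476 = 0.02459 mol/L

0.02459 mol/L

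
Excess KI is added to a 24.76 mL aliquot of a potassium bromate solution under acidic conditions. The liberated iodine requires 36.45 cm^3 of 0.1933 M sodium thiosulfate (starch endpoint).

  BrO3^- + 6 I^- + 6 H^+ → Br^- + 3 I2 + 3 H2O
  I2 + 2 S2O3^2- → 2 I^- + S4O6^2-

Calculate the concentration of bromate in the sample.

n(S2O3^2-) = 0.03645 × 0.1933 = 7.046 × 10^-3 mol
n(I2) = n(S2O3^2-)/2 = 3.523 × 10^-3 mol
From the 1:3 ratio, n(BrO3^-) in the aliquot = 1/3 × 3.523 × 10^-3 = 1.174 × 10^-3 mol
[BrO3^-] = 1.174 × 10^-3 / 0.02476 = 0.04743 mol/L

0.04743 M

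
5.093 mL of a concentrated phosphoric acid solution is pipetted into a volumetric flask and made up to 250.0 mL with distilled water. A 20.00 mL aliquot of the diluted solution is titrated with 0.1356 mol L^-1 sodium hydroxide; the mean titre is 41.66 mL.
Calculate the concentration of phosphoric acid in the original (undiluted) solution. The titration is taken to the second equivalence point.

H3PO4 + 2 NaOH → Na2HPO4 + 2 H2O
n(NaOH) = 0.04166 × 0.1356 = 5.649 × 10^-3 mol
From the 1:2 ratio, n(H3PO4) in the aliquot = 1/2 × 5.649 × 10^-3 = 2.825 × 10^-3 mol
[H3PO4]_dilute = 2.825 × 10^-3 / 0.02000 = 0.1412 mol/L
Dilution factor = 250.0 / 5.093 = 49.09
[H3PO4]_stock = 0.1412 × 49.09 = 6.932 mol/L

6.932 mol/L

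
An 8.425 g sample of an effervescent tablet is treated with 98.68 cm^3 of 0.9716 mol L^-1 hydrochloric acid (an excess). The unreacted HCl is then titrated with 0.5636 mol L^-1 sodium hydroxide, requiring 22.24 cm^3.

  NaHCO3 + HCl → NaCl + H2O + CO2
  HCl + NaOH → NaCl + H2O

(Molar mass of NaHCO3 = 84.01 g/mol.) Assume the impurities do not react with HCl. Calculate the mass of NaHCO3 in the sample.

7.002 g

n(HCl) added = 0.09868 × 0.9716 = 0.09588 mol
n(NaOH) used in back-titration = 0.02224 × 0.5636 = 0.01253 mol
n(HCl) left over = 0.01253 mol (1:1 ratio)
n(HCl) consumed by analyte = 0.09588 − 0.01253 = 0.08334 mol
n(NaHCO3) = 0.08334 mol (1:1 ratio)
mass of NaHCO3 = 0.08334 × 84.01 = 7.002 g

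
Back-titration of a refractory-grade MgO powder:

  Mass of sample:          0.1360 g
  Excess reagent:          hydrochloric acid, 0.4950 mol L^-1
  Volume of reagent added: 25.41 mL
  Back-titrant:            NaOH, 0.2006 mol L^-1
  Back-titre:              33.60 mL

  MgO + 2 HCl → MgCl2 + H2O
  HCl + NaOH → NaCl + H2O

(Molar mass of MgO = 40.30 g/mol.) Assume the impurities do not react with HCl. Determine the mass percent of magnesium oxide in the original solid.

n(HCl) added = 0.02541 × 0.4950 = 0.01258 mol
n(NaOH) used in back-titration = 0.03360 × 0.2006 = 6.740 × 10^-3 mol
n(HCl) left over = 6.740 × 10^-3 mol (1:1 ratio)
n(HCl) consumed by analyte = 0.01258 − 6.740 × 10^-3 = 5.838 × 10^-3 mol
From the 1:2 ratio, n(MgO) = 1/2 × 5.838 × 10^-3 = 2.919 × 10^-3 mol
mass of MgO = 2.919 × 10^-3 × 40.30 = 0.1176 g
% MgO = 0.1176 / 0.1360 × 100 = 86.49 %

86.49 %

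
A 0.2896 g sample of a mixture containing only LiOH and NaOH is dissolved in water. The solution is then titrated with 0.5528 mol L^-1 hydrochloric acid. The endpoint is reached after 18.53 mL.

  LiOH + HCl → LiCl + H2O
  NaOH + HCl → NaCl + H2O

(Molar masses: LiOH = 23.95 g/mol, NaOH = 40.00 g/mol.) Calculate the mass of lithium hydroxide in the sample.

n(HCl) = 0.01853 × 0.5528 = 0.01024 mol
Let x = n(LiOH), y = n(NaOH).
Titrant: 1x + 1y = 0.01024;  mass: 23.95x + 40.00y = 0.2896
Solving, x = 7.485 × 10^-3 mol, y = 2.758 × 10^-3 mol
mass of LiOH = 7.485 × 10^-3 × 23.95 = 0.1793 g

0.1793 g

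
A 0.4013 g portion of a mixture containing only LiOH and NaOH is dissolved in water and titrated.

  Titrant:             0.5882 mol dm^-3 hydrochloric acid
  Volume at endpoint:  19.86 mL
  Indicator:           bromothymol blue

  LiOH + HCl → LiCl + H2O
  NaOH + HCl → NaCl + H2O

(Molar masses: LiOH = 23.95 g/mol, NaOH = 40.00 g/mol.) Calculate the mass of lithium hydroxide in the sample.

0.09844 g

n(HCl) = 0.01986 × 0.5882 = 0.01168 mol
Let x = n(LiOH), y = n(NaOH).
Titrant: 1x + 1y = 0.01168;  mass: 23.95x + 40.00y = 0.4013
Solving, x = 4.110 × 10^-3 mol, y = 7.572 × 10^-3 mol
mass of LiOH = 4.110 × 10^-3 × 23.95 = 0.09844 g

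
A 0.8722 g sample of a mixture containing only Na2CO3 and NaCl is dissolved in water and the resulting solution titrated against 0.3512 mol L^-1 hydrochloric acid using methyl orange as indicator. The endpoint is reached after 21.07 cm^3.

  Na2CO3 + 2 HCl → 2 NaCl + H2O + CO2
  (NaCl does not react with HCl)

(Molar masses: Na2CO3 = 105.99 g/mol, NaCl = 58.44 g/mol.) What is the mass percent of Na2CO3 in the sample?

n(HCl) = 0.02107 × 0.3512 = 7.400 × 10^-3 mol
Let x = n(Na2CO3), y = n(NaCl).
Titrant: 2x = 7.400 × 10^-3;  mass: 105.99x + 58.44y = 0.8722
Solving, x = 3.700 × 10^-3 mol, y = 8.214 × 10^-3 mol
mass of Na2CO3 = 3.700 × 10^-3 × 105.99 = 0.3922 g
% Na2CO3 = 0.3922 / 0.8722 × 100 = 44.96 %

44.96 %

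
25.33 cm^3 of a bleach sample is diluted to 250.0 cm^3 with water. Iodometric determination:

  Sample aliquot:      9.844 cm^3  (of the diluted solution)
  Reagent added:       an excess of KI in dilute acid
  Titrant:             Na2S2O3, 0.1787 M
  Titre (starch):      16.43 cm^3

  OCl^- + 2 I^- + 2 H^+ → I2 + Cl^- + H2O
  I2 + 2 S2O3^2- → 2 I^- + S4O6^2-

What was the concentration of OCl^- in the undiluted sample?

1.472 M

n(S2O3^2-) = 0.01643 × 0.1787 = 2.936 × 10^-3 mol
n(I2) = n(S2O3^2-)/2 = 1.468 × 10^-3 mol
n(OCl^-) in the aliquot = 1.468 × 10^-3 mol (1:1 ratio)
[OCl^-]_dilute = 1.468 × 10^-3 / 0.009844 = 0.1491 mol/L
[OCl^-]_original = 0.1491 × 250.0/25.33 = 1.472 mol/L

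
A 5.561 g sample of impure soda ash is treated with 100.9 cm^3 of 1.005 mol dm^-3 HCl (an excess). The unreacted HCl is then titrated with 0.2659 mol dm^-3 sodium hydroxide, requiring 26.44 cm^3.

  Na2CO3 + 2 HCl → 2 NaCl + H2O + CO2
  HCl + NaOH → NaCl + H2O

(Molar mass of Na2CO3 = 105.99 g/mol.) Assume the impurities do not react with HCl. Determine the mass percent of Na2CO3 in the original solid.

89.94 %

n(HCl) added = 0.1009 × 1.005 = 0.1014 mol
n(NaOH) used in back-titration = 0.02644 × 0.2659 = 7.030 × 10^-3 mol
n(HCl) left over = 7.030 × 10^-3 mol (1:1 ratio)
n(HCl) consumed by analyte = 0.1014 − 7.030 × 10^-3 = 0.09437 mol
From the 1:2 ratio, n(Na2CO3) = 1/2 × 0.09437 = 0.04719 mol
mass of Na2CO3 = 0.04719 × 105.99 = 5.001 g
% Na2CO3 = 5.001 / 5.561 × 100 = 89.94 %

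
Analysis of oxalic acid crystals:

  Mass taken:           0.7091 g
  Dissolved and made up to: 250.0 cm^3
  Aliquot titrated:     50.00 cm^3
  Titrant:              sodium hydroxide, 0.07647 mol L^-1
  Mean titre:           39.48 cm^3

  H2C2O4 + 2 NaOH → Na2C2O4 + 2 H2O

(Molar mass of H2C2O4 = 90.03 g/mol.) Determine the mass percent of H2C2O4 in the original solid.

95.83 %

n(NaOH) per titration = 0.03948 × 0.07647 = 3.019 × 10^-3 mol
From the 1:2 ratio, n(H2C2O4) in each aliquot = 1/2 × 3.019 × 10^-3 = 1.510 × 10^-3 mol
n(H2C2O4) in the whole flask = 1.510 × 10^-3 × 250.0/50.00 = 7.548 × 10^-3 mol
mass of H2C2O4 = 7.548 × 10^-3 × 90.03 = 0.6795 g
% H2C2O4 = 0.6795 / 0.7091 × 100 = 95.83 %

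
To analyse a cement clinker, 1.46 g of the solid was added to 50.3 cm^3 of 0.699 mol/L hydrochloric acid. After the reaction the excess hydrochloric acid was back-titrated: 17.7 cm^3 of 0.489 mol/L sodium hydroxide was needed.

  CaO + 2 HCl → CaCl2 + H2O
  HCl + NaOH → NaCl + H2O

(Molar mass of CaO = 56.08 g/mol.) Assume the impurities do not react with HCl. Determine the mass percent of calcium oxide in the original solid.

n(HCl) added = 0.0503 × 0.699 = 0.0352 mol
n(NaOH) used in back-titration = 0.0177 × 0.489 = 8.66 × 10^-3 mol
n(HCl) left over = 8.66 × 10^-3 mol (1:1 ratio)
n(HCl) consumed by analyte = 0.0352 − 8.66 × 10^-3 = 0.0265 mol
From the 1:2 ratio, n(CaO) = 1/2 × 0.0265 = 0.0133 mol
mass of CaO = 0.0133 × 56.08 = 0.743 g
% CaO = 0.743 / 1.46 × 100 = 50.9 %

50.9 %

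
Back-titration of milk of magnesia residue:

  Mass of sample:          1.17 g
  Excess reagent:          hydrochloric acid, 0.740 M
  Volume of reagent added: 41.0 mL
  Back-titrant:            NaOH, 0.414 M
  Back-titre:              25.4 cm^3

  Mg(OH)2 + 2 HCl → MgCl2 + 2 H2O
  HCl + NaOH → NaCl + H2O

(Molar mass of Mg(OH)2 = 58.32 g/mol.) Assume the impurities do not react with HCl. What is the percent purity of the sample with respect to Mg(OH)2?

49.4 %

n(HCl) added = 0.0410 × 0.740 = 0.0303 mol
n(NaOH) used in back-titration = 0.0254 × 0.414 = 0.0105 mol
n(HCl) left over = 0.0105 mol (1:1 ratio)
n(HCl) consumed by analyte = 0.0303 − 0.0105 = 0.0198 mol
From the 1:2 ratio, n(Mg(OH)2) = 1/2 × 0.0198 = 9.91 × 10^-3 mol
mass of Mg(OH)2 = 9.91 × 10^-3 × 58.32 = 0.578 g
% Mg(OH)2 = 0.578 / 1.17 × 100 = 49.4 %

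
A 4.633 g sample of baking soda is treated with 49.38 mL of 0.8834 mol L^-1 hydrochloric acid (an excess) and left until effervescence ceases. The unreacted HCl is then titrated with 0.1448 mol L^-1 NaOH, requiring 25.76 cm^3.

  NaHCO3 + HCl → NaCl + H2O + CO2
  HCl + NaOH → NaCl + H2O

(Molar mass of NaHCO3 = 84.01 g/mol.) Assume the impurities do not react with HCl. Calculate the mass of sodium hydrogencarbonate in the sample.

n(HCl) added = 0.04938 × 0.8834 = 0.04362 mol
n(NaOH) used in back-titration = 0.02576 × 0.1448 = 3.730 × 10^-3 mol
n(HCl) left over = 3.730 × 10^-3 mol (1:1 ratio)
n(HCl) consumed by analyte = 0.04362 − 3.730 × 10^-3 = 0.03989 mol
n(NaHCO3) = 0.03989 mol (1:1 ratio)
mass of NaHCO3 = 0.03989 × 84.01 = 3.351 g

3.351 g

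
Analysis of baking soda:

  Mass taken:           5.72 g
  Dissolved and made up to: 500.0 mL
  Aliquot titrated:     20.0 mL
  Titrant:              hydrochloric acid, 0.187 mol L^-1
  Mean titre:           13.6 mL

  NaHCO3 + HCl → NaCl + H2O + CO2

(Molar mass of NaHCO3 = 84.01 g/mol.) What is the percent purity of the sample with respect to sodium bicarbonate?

93.4 %

n(HCl) per titration = 0.0136 × 0.187 = 2.54 × 10^-3 mol
n(NaHCO3) in each aliquot = 2.54 × 10^-3 mol (1:1 ratio)
n(NaHCO3) in the whole flask = 2.54 × 10^-3 × 500.0/20.0 = 0.0636 mol
mass of NaHCO3 = 0.0636 × 84.01 = 5.34 g
% NaHCO3 = 5.34 / 5.72 × 100 = 93.4 %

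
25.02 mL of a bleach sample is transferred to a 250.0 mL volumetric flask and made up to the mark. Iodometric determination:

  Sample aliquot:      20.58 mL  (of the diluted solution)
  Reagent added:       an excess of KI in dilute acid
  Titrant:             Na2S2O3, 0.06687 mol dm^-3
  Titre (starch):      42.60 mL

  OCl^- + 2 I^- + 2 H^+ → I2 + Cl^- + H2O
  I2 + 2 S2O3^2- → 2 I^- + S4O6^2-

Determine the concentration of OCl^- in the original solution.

n(S2O3^2-) = 0.04260 × 0.06687 = 2.849 × 10^-3 mol
n(I2) = n(S2O3^2-)/2 = 1.424 × 10^-3 mol
n(OCl^-) in the aliquot = 1.424 × 10^-3 mol (1:1 ratio)
[OCl^-]_dilute = 1.424 × 10^-3 / 0.02058 = 0.06921 mol/L
[OCl^-]_original = 0.06921 × 250.0/25.02 = 0.6915 mol/L

0.6915 mol/L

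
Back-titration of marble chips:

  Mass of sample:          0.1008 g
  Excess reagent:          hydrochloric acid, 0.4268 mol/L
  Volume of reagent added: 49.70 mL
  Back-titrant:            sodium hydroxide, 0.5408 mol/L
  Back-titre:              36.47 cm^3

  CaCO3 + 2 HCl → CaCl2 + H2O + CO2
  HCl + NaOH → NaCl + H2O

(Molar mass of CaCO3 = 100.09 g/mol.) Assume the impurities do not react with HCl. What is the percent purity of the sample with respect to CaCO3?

73.92 %

n(HCl) added = 0.04970 × 0.4268 = 0.02121 mol
n(NaOH) used in back-titration = 0.03647 × 0.5408 = 0.01972 mol
n(HCl) left over = 0.01972 mol (1:1 ratio)
n(HCl) consumed by analyte = 0.02121 − 0.01972 = 1.489 × 10^-3 mol
From the 1:2 ratio, n(CaCO3) = 1/2 × 1.489 × 10^-3 = 7.445 × 10^-4 mol
mass of CaCO3 = 7.445 × 10^-4 × 100.09 = 0.07452 g
% CaCO3 = 0.07452 / 0.1008 × 100 = 73.92 %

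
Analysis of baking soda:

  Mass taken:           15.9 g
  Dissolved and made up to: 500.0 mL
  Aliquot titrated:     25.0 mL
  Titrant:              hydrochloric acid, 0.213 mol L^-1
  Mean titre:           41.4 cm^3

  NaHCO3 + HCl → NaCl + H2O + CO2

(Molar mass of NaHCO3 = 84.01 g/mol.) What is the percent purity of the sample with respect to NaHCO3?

n(HCl) per titration = 0.0414 × 0.213 = 8.82 × 10^-3 mol
n(NaHCO3) in each aliquot = 8.82 × 10^-3 mol (1:1 ratio)
n(NaHCO3) in the whole flask = 8.82 × 10^-3 × 500.0/25.0 = 0.176 mol
mass of NaHCO3 = 0.176 × 84.01 = 14.8 g
% NaHCO3 = 14.8 / 15.9 × 100 = 93.2 %

93.2 %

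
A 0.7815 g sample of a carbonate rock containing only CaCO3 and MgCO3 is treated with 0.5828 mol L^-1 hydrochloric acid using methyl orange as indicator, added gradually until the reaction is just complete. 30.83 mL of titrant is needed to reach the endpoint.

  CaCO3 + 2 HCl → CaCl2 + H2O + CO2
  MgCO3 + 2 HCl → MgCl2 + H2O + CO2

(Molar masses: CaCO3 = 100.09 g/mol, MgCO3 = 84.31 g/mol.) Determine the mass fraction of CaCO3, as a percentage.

n(HCl) = 0.03083 × 0.5828 = 0.01797 mol
Let x = n(CaCO3), y = n(MgCO3).
Titrant: 2x + 2y = 0.01797;  mass: 100.09x + 84.31y = 0.7815
Solving, x = 1.525 × 10^-3 mol, y = 7.458 × 10^-3 mol
mass of CaCO3 = 1.525 × 10^-3 × 100.09 = 0.1527 g
% CaCO3 = 0.1527 / 0.7815 × 100 = 19.54 %

19.54 %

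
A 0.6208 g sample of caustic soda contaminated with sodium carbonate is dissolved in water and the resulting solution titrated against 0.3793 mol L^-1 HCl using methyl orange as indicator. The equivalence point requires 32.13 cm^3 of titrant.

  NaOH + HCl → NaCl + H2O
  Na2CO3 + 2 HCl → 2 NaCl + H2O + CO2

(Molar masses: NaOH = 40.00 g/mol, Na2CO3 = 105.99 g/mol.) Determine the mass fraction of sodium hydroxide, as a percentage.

12.42 %

n(HCl) = 0.03213 × 0.3793 = 0.01219 mol
Let x = n(NaOH), y = n(Na2CO3).
Titrant: 1x + 2y = 0.01219;  mass: 40.00x + 105.99y = 0.6208
Solving, x = 1.927 × 10^-3 mol, y = 5.130 × 10^-3 mol
mass of NaOH = 1.927 × 10^-3 × 40.00 = 0.07709 g
% NaOH = 0.07709 / 0.6208 × 100 = 12.42 %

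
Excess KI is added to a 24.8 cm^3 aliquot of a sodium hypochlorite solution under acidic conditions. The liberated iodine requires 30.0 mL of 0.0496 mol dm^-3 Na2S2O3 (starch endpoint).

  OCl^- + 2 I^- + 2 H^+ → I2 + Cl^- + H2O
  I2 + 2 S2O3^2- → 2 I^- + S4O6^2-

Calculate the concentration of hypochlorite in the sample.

0.0300 mol/L

n(S2O3^2-) = 0.0300 × 0.0496 = 1.49 × 10^-3 mol
n(I2) = n(S2O3^2-)/2 = 7.44 × 10^-4 mol
n(OCl^-) in the aliquot = 7.44 × 10^-4 mol (1:1 ratio)
[OCl^-] = 7.44 × 10^-4 / 0.0248 = 0.0300 mol/L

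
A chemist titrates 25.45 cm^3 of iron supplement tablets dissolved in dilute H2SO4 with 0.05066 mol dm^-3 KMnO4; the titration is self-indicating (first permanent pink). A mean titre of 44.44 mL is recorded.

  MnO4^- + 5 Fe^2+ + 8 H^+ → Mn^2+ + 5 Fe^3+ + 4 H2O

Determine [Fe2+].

n(KMnO4) = 0.04444 L × 0.05066 mol/L = 2.251 × 10^-3 mol
From the 5:1 mole ratio, n(Fe2+) = 5/1 × 2.251 × 10^-3 = 0.01126 mol
[Fe2+] = 0.01126 mol / 0.02545 L = 0.4423 mol/L

0.4423 mol/L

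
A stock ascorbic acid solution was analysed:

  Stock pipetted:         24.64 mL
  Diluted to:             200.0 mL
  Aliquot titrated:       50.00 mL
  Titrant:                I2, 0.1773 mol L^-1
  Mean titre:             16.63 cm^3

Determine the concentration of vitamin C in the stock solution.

0.4787 mol/L

C6H8O6 + I2 → C6H6O6 + 2 HI
n(I2) = 0.01663 × 0.1773 = 2.948 × 10^-3 mol
n(C6H8O6) in the aliquot = 2.948 × 10^-3 mol (1:1 ratio)
[C6H8O6]_dilute = 2.948 × 10^-3 / 0.05000 = 0.05897 mol/L
Dilution factor = 200.0 / 24.64 = 8.117
[C6H8O6]_stock = 0.05897 × 8.117 = 0.4787 mol/L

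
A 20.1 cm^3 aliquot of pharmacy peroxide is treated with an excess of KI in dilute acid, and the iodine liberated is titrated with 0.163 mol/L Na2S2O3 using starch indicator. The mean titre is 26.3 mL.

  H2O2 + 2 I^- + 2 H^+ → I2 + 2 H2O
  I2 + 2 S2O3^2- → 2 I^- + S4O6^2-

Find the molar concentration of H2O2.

0.107 mol/L

n(S2O3^2-) = 0.0263 × 0.163 = 4.29 × 10^-3 mol
n(I2) = n(S2O3^2-)/2 = 2.14 × 10^-3 mol
n(H2O2) in the aliquot = 2.14 × 10^-3 mol (1:1 ratio)
[H2O2] = 2.14 × 10^-3 / 0.0201 = 0.107 mol/L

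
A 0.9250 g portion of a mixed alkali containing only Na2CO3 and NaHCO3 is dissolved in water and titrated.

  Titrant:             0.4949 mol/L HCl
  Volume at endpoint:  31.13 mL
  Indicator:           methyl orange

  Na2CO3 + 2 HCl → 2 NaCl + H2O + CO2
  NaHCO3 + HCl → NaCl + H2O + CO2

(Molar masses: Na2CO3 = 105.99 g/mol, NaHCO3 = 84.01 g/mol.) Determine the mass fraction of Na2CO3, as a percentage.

n(HCl) = 0.03113 × 0.4949 = 0.01541 mol
Let x = n(Na2CO3), y = n(NaHCO3).
Titrant: 2x + 1y = 0.01541;  mass: 105.99x + 84.01y = 0.9250
Solving, x = 5.953 × 10^-3 mol, y = 3.500 × 10^-3 mol
mass of Na2CO3 = 5.953 × 10^-3 × 105.99 = 0.6310 g
% Na2CO3 = 0.6310 / 0.9250 × 100 = 68.21 %

68.21 %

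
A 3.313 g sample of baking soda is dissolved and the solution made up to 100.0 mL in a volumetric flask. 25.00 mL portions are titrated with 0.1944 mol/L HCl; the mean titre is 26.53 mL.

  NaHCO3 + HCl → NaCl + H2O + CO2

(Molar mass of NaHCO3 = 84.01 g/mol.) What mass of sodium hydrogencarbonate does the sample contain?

n(HCl) per titration = 0.02653 × 0.1944 = 5.157 × 10^-3 mol
n(NaHCO3) in each aliquot = 5.157 × 10^-3 mol (1:1 ratio)
n(NaHCO3) in the whole flask = 5.157 × 10^-3 × 100.0/25.00 = 0.02063 mol
mass of NaHCO3 = 0.02063 × 84.01 = 1.733 g

1.733 g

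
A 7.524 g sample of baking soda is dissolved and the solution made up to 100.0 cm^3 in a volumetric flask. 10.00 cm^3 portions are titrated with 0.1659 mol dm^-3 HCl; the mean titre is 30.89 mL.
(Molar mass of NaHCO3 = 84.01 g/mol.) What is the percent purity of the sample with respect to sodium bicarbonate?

57.22 %

NaHCO3 + HCl → NaCl + H2O + CO2
n(HCl) per titration = 0.03089 × 0.1659 = 5.125 × 10^-3 mol
n(NaHCO3) in each aliquot = 5.125 × 10^-3 mol (1:1 ratio)
n(NaHCO3) in the whole flask = 5.125 × 10^-3 × 100.0/10.00 = 0.05125 mol
mass of NaHCO3 = 0.05125 × 84.01 = 4.305 g
% NaHCO3 = 4.305 / 7.524 × 100 = 57.22 %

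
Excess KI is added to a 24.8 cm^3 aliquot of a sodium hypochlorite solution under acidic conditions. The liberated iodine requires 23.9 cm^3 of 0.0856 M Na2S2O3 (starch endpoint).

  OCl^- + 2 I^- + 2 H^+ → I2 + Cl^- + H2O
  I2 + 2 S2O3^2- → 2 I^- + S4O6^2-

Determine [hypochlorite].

n(S2O3^2-) = 0.0239 × 0.0856 = 2.05 × 10^-3 mol
n(I2) = n(S2O3^2-)/2 = 1.02 × 10^-3 mol
n(OCl^-) in the aliquot = 1.02 × 10^-3 mol (1:1 ratio)
[OCl^-] = 1.02 × 10^-3 / 0.0248 = 0.0412 mol/L

0.0412 M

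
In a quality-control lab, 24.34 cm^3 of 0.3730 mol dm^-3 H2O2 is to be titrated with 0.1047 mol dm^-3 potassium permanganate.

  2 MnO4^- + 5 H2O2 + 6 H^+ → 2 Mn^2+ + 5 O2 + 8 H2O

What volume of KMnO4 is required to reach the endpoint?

n(H2O2) = 0.02434 L × 0.3730 mol/L = 9.079 × 10^-3 mol
From the 2:5 stoichiometry, n(KMnO4) = 2/5 × 9.079 × 10^-3 = 3.632 × 10^-3 mol
V(KMnO4) = 3.632 × 10^-3 mol / 0.1047 mol/L = 0.03469 L = 34.69 mL

34.69 mL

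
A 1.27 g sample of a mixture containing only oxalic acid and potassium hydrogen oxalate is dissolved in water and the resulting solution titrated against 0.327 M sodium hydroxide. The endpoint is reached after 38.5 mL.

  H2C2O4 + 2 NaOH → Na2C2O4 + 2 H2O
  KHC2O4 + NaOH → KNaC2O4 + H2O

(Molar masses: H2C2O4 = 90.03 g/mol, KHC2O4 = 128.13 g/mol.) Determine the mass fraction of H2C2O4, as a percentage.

n(NaOH) = 0.0385 × 0.327 = 0.0126 mol
Let x = n(H2C2O4), y = n(KHC2O4).
Titrant: 2x + 1y = 0.0126;  mass: 90.03x + 128.13y = 1.27
Solving, x = 2.06 × 10^-3 mol, y = 8.46 × 10^-3 mol
mass of H2C2O4 = 2.06 × 10^-3 × 90.03 = 0.186 g
% H2C2O4 = 0.186 / 1.27 × 100 = 14.6 %

14.6 %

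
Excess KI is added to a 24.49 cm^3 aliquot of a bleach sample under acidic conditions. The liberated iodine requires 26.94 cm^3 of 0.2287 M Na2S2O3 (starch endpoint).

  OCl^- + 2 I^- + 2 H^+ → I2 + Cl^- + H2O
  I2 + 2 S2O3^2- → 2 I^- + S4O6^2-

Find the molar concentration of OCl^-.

0.1258 M

n(S2O3^2-) = 0.02694 × 0.2287 = 6.161 × 10^-3 mol
n(I2) = n(S2O3^2-)/2 = 3.081 × 10^-3 mol
n(OCl^-) in the aliquot = 3.081 × 10^-3 mol (1:1 ratio)
[OCl^-] = 3.081 × 10^-3 / 0.02449 = 0.1258 mol/L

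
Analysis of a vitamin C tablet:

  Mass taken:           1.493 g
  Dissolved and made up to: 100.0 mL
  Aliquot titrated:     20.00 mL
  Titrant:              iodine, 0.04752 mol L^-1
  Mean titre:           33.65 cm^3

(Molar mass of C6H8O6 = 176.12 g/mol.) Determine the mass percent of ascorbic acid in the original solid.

94.31 %

C6H8O6 + I2 → C6H6O6 + 2 HI
n(I2) per titration = 0.03365 × 0.04752 = 1.599 × 10^-3 mol
n(C6H8O6) in each aliquot = 1.599 × 10^-3 mol (1:1 ratio)
n(C6H8O6) in the whole flask = 1.599 × 10^-3 × 100.0/20.00 = 7.995 × 10^-3 mol
mass of C6H8O6 = 7.995 × 10^-3 × 176.12 = 1.408 g
% C6H8O6 = 1.408 / 1.493 × 100 = 94.31 %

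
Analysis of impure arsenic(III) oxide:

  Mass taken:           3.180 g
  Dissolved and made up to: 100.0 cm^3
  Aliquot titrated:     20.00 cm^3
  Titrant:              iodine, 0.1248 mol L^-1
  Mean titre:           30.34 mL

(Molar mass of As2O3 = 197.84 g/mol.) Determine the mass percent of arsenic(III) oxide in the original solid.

As2O3 + 2 I2 + 2 H2O → As2O5 + 4 HI
n(I2) per titration = 0.03034 × 0.1248 = 3.786 × 10^-3 mol
From the 1:2 ratio, n(As2O3) in each aliquot = 1/2 × 3.786 × 10^-3 = 1.893 × 10^-3 mol
n(As2O3) in the whole flask = 1.893 × 10^-3 × 100.0/20.00 = 9.466 × 10^-3 mol
mass of As2O3 = 9.466 × 10^-3 × 197.84 = 1.873 g
% As2O3 = 1.873 / 3.180 × 100 = 58.89 %

58.89 %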